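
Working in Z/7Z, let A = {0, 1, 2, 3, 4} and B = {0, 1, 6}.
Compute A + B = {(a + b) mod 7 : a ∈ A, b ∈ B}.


Work in Z/7Z: reduce every sum a + b modulo 7.
Enumerate all 15 pairs:
a = 0: 0+0=0, 0+1=1, 0+6=6
a = 1: 1+0=1, 1+1=2, 1+6=0
a = 2: 2+0=2, 2+1=3, 2+6=1
a = 3: 3+0=3, 3+1=4, 3+6=2
a = 4: 4+0=4, 4+1=5, 4+6=3
Distinct residues collected: {0, 1, 2, 3, 4, 5, 6}
|A + B| = 7 (out of 7 total residues).

A + B = {0, 1, 2, 3, 4, 5, 6}


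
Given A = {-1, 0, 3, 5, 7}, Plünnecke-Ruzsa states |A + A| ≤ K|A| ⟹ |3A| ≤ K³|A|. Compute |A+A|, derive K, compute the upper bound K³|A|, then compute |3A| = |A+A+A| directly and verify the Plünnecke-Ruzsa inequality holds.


|A| = 5.
Step 1: Compute A + A by enumerating all 25 pairs.
A + A = {-2, -1, 0, 2, 3, 4, 5, 6, 7, 8, 10, 12, 14}, so |A + A| = 13.
Step 2: Doubling constant K = |A + A|/|A| = 13/5 = 13/5 ≈ 2.6000.
Step 3: Plünnecke-Ruzsa gives |3A| ≤ K³·|A| = (2.6000)³ · 5 ≈ 87.8800.
Step 4: Compute 3A = A + A + A directly by enumerating all triples (a,b,c) ∈ A³; |3A| = 22.
Step 5: Check 22 ≤ 87.8800? Yes ✓.

K = 13/5, Plünnecke-Ruzsa bound K³|A| ≈ 87.8800, |3A| = 22, inequality holds.


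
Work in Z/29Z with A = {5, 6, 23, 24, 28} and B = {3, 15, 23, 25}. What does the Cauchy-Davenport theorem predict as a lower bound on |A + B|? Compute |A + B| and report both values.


Cauchy-Davenport: |A + B| ≥ min(p, |A| + |B| - 1) for A, B nonempty in Z/pZ.
|A| = 5, |B| = 4, p = 29.
CD lower bound = min(29, 5 + 4 - 1) = min(29, 8) = 8.
Compute A + B mod 29 directly:
a = 5: 5+3=8, 5+15=20, 5+23=28, 5+25=1
a = 6: 6+3=9, 6+15=21, 6+23=0, 6+25=2
a = 23: 23+3=26, 23+15=9, 23+23=17, 23+25=19
a = 24: 24+3=27, 24+15=10, 24+23=18, 24+25=20
a = 28: 28+3=2, 28+15=14, 28+23=22, 28+25=24
A + B = {0, 1, 2, 8, 9, 10, 14, 17, 18, 19, 20, 21, 22, 24, 26, 27, 28}, so |A + B| = 17.
Verify: 17 ≥ 8? Yes ✓.

CD lower bound = 8, actual |A + B| = 17.


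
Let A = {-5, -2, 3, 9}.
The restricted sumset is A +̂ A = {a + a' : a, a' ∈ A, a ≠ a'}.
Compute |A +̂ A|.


Restricted sumset: A +̂ A = {a + a' : a ∈ A, a' ∈ A, a ≠ a'}.
Equivalently, take A + A and drop any sum 2a that is achievable ONLY as a + a for a ∈ A (i.e. sums representable only with equal summands).
Enumerate pairs (a, a') with a < a' (symmetric, so each unordered pair gives one sum; this covers all a ≠ a'):
  -5 + -2 = -7
  -5 + 3 = -2
  -5 + 9 = 4
  -2 + 3 = 1
  -2 + 9 = 7
  3 + 9 = 12
Collected distinct sums: {-7, -2, 1, 4, 7, 12}
|A +̂ A| = 6
(Reference bound: |A +̂ A| ≥ 2|A| - 3 for |A| ≥ 2, with |A| = 4 giving ≥ 5.)

|A +̂ A| = 6


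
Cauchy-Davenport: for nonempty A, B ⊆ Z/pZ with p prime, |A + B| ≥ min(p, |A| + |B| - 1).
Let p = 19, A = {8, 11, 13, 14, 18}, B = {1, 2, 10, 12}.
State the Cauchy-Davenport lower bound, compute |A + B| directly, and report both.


Cauchy-Davenport: |A + B| ≥ min(p, |A| + |B| - 1) for A, B nonempty in Z/pZ.
|A| = 5, |B| = 4, p = 19.
CD lower bound = min(19, 5 + 4 - 1) = min(19, 8) = 8.
Compute A + B mod 19 directly:
a = 8: 8+1=9, 8+2=10, 8+10=18, 8+12=1
a = 11: 11+1=12, 11+2=13, 11+10=2, 11+12=4
a = 13: 13+1=14, 13+2=15, 13+10=4, 13+12=6
a = 14: 14+1=15, 14+2=16, 14+10=5, 14+12=7
a = 18: 18+1=0, 18+2=1, 18+10=9, 18+12=11
A + B = {0, 1, 2, 4, 5, 6, 7, 9, 10, 11, 12, 13, 14, 15, 16, 18}, so |A + B| = 16.
Verify: 16 ≥ 8? Yes ✓.

CD lower bound = 8, actual |A + B| = 16.


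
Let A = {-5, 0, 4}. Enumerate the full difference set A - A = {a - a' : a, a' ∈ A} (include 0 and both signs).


A - A = {a - a' : a, a' ∈ A}.
Compute a - a' for each ordered pair (a, a'):
a = -5: -5--5=0, -5-0=-5, -5-4=-9
a = 0: 0--5=5, 0-0=0, 0-4=-4
a = 4: 4--5=9, 4-0=4, 4-4=0
Collecting distinct values (and noting 0 appears from a-a):
A - A = {-9, -5, -4, 0, 4, 5, 9}
|A - A| = 7

A - A = {-9, -5, -4, 0, 4, 5, 9}


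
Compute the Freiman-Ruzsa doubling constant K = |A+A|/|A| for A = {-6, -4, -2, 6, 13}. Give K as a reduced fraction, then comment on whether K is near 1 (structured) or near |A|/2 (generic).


|A| = 5.
Compute A + A by enumerating all 25 pairs.
A + A = {-12, -10, -8, -6, -4, 0, 2, 4, 7, 9, 11, 12, 19, 26}, so |A + A| = 14.
K = |A + A| / |A| = 14/5 (already in lowest terms) ≈ 2.8000.
Reference: AP of size 5 gives K = 9/5 ≈ 1.8000; a fully generic set of size 5 gives K ≈ 3.0000.

|A| = 5, |A + A| = 14, K = 14/5.


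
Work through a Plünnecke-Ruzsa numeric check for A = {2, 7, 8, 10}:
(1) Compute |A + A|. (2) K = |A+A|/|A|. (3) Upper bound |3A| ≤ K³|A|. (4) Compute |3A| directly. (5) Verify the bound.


|A| = 4.
Step 1: Compute A + A by enumerating all 16 pairs.
A + A = {4, 9, 10, 12, 14, 15, 16, 17, 18, 20}, so |A + A| = 10.
Step 2: Doubling constant K = |A + A|/|A| = 10/4 = 10/4 ≈ 2.5000.
Step 3: Plünnecke-Ruzsa gives |3A| ≤ K³·|A| = (2.5000)³ · 4 ≈ 62.5000.
Step 4: Compute 3A = A + A + A directly by enumerating all triples (a,b,c) ∈ A³; |3A| = 18.
Step 5: Check 18 ≤ 62.5000? Yes ✓.

K = 10/4, Plünnecke-Ruzsa bound K³|A| ≈ 62.5000, |3A| = 18, inequality holds.


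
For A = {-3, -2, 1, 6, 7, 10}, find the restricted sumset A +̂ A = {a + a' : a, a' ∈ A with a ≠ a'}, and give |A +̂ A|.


Restricted sumset: A +̂ A = {a + a' : a ∈ A, a' ∈ A, a ≠ a'}.
Equivalently, take A + A and drop any sum 2a that is achievable ONLY as a + a for a ∈ A (i.e. sums representable only with equal summands).
Enumerate pairs (a, a') with a < a' (symmetric, so each unordered pair gives one sum; this covers all a ≠ a'):
  -3 + -2 = -5
  -3 + 1 = -2
  -3 + 6 = 3
  -3 + 7 = 4
  -3 + 10 = 7
  -2 + 1 = -1
  -2 + 6 = 4
  -2 + 7 = 5
  -2 + 10 = 8
  1 + 6 = 7
  1 + 7 = 8
  1 + 10 = 11
  6 + 7 = 13
  6 + 10 = 16
  7 + 10 = 17
Collected distinct sums: {-5, -2, -1, 3, 4, 5, 7, 8, 11, 13, 16, 17}
|A +̂ A| = 12
(Reference bound: |A +̂ A| ≥ 2|A| - 3 for |A| ≥ 2, with |A| = 6 giving ≥ 9.)

|A +̂ A| = 12


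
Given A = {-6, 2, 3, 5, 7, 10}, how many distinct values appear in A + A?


A + A = {a + a' : a, a' ∈ A}; |A| = 6.
General bounds: 2|A| - 1 ≤ |A + A| ≤ |A|(|A|+1)/2, i.e. 11 ≤ |A + A| ≤ 21.
Lower bound 2|A|-1 is attained iff A is an arithmetic progression.
Enumerate sums a + a' for a ≤ a' (symmetric, so this suffices):
a = -6: -6+-6=-12, -6+2=-4, -6+3=-3, -6+5=-1, -6+7=1, -6+10=4
a = 2: 2+2=4, 2+3=5, 2+5=7, 2+7=9, 2+10=12
a = 3: 3+3=6, 3+5=8, 3+7=10, 3+10=13
a = 5: 5+5=10, 5+7=12, 5+10=15
a = 7: 7+7=14, 7+10=17
a = 10: 10+10=20
Distinct sums: {-12, -4, -3, -1, 1, 4, 5, 6, 7, 8, 9, 10, 12, 13, 14, 15, 17, 20}
|A + A| = 18

|A + A| = 18


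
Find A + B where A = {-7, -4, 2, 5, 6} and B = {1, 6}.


A + B = {a + b : a ∈ A, b ∈ B}.
Enumerate all |A|·|B| = 5·2 = 10 pairs (a, b) and collect distinct sums.
a = -7: -7+1=-6, -7+6=-1
a = -4: -4+1=-3, -4+6=2
a = 2: 2+1=3, 2+6=8
a = 5: 5+1=6, 5+6=11
a = 6: 6+1=7, 6+6=12
Collecting distinct sums: A + B = {-6, -3, -1, 2, 3, 6, 7, 8, 11, 12}
|A + B| = 10

A + B = {-6, -3, -1, 2, 3, 6, 7, 8, 11, 12}


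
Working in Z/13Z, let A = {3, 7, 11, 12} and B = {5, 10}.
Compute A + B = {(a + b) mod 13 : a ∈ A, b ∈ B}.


Work in Z/13Z: reduce every sum a + b modulo 13.
Enumerate all 8 pairs:
a = 3: 3+5=8, 3+10=0
a = 7: 7+5=12, 7+10=4
a = 11: 11+5=3, 11+10=8
a = 12: 12+5=4, 12+10=9
Distinct residues collected: {0, 3, 4, 8, 9, 12}
|A + B| = 6 (out of 13 total residues).

A + B = {0, 3, 4, 8, 9, 12}


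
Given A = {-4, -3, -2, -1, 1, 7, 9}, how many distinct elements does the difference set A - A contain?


A - A = {a - a' : a, a' ∈ A}; |A| = 7.
Bounds: 2|A|-1 ≤ |A - A| ≤ |A|² - |A| + 1, i.e. 13 ≤ |A - A| ≤ 43.
Note: 0 ∈ A - A always (from a - a). The set is symmetric: if d ∈ A - A then -d ∈ A - A.
Enumerate nonzero differences d = a - a' with a > a' (then include -d):
Positive differences: {1, 2, 3, 4, 5, 6, 8, 9, 10, 11, 12, 13}
Full difference set: {0} ∪ (positive diffs) ∪ (negative diffs).
|A - A| = 1 + 2·12 = 25 (matches direct enumeration: 25).

|A - A| = 25


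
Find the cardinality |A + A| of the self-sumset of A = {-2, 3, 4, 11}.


A + A = {a + a' : a, a' ∈ A}; |A| = 4.
General bounds: 2|A| - 1 ≤ |A + A| ≤ |A|(|A|+1)/2, i.e. 7 ≤ |A + A| ≤ 10.
Lower bound 2|A|-1 is attained iff A is an arithmetic progression.
Enumerate sums a + a' for a ≤ a' (symmetric, so this suffices):
a = -2: -2+-2=-4, -2+3=1, -2+4=2, -2+11=9
a = 3: 3+3=6, 3+4=7, 3+11=14
a = 4: 4+4=8, 4+11=15
a = 11: 11+11=22
Distinct sums: {-4, 1, 2, 6, 7, 8, 9, 14, 15, 22}
|A + A| = 10

|A + A| = 10


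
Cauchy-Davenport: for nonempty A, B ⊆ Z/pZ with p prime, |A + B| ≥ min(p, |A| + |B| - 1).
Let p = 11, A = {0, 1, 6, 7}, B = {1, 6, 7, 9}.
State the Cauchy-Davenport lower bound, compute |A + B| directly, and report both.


Cauchy-Davenport: |A + B| ≥ min(p, |A| + |B| - 1) for A, B nonempty in Z/pZ.
|A| = 4, |B| = 4, p = 11.
CD lower bound = min(11, 4 + 4 - 1) = min(11, 7) = 7.
Compute A + B mod 11 directly:
a = 0: 0+1=1, 0+6=6, 0+7=7, 0+9=9
a = 1: 1+1=2, 1+6=7, 1+7=8, 1+9=10
a = 6: 6+1=7, 6+6=1, 6+7=2, 6+9=4
a = 7: 7+1=8, 7+6=2, 7+7=3, 7+9=5
A + B = {1, 2, 3, 4, 5, 6, 7, 8, 9, 10}, so |A + B| = 10.
Verify: 10 ≥ 7? Yes ✓.

CD lower bound = 7, actual |A + B| = 10.


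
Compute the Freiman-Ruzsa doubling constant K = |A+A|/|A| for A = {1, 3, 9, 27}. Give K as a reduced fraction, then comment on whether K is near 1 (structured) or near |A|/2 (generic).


|A| = 4.
Compute A + A by enumerating all 16 pairs.
A + A = {2, 4, 6, 10, 12, 18, 28, 30, 36, 54}, so |A + A| = 10.
K = |A + A| / |A| = 10/4 = 5/2 ≈ 2.5000.
Reference: AP of size 4 gives K = 7/4 ≈ 1.7500; a fully generic set of size 4 gives K ≈ 2.5000.

|A| = 4, |A + A| = 10, K = 10/4 = 5/2.


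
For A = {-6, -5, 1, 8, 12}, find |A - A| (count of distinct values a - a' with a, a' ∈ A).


A - A = {a - a' : a, a' ∈ A}; |A| = 5.
Bounds: 2|A|-1 ≤ |A - A| ≤ |A|² - |A| + 1, i.e. 9 ≤ |A - A| ≤ 21.
Note: 0 ∈ A - A always (from a - a). The set is symmetric: if d ∈ A - A then -d ∈ A - A.
Enumerate nonzero differences d = a - a' with a > a' (then include -d):
Positive differences: {1, 4, 6, 7, 11, 13, 14, 17, 18}
Full difference set: {0} ∪ (positive diffs) ∪ (negative diffs).
|A - A| = 1 + 2·9 = 19 (matches direct enumeration: 19).

|A - A| = 19


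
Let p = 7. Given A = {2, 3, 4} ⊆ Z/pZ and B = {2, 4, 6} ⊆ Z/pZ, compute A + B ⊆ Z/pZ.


Work in Z/7Z: reduce every sum a + b modulo 7.
Enumerate all 9 pairs:
a = 2: 2+2=4, 2+4=6, 2+6=1
a = 3: 3+2=5, 3+4=0, 3+6=2
a = 4: 4+2=6, 4+4=1, 4+6=3
Distinct residues collected: {0, 1, 2, 3, 4, 5, 6}
|A + B| = 7 (out of 7 total residues).

A + B = {0, 1, 2, 3, 4, 5, 6}


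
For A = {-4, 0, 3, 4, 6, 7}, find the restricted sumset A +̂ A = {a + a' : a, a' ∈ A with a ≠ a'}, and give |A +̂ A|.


Restricted sumset: A +̂ A = {a + a' : a ∈ A, a' ∈ A, a ≠ a'}.
Equivalently, take A + A and drop any sum 2a that is achievable ONLY as a + a for a ∈ A (i.e. sums representable only with equal summands).
Enumerate pairs (a, a') with a < a' (symmetric, so each unordered pair gives one sum; this covers all a ≠ a'):
  -4 + 0 = -4
  -4 + 3 = -1
  -4 + 4 = 0
  -4 + 6 = 2
  -4 + 7 = 3
  0 + 3 = 3
  0 + 4 = 4
  0 + 6 = 6
  0 + 7 = 7
  3 + 4 = 7
  3 + 6 = 9
  3 + 7 = 10
  4 + 6 = 10
  4 + 7 = 11
  6 + 7 = 13
Collected distinct sums: {-4, -1, 0, 2, 3, 4, 6, 7, 9, 10, 11, 13}
|A +̂ A| = 12
(Reference bound: |A +̂ A| ≥ 2|A| - 3 for |A| ≥ 2, with |A| = 6 giving ≥ 9.)

|A +̂ A| = 12


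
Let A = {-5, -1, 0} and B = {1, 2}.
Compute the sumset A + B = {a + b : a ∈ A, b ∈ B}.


A + B = {a + b : a ∈ A, b ∈ B}.
Enumerate all |A|·|B| = 3·2 = 6 pairs (a, b) and collect distinct sums.
a = -5: -5+1=-4, -5+2=-3
a = -1: -1+1=0, -1+2=1
a = 0: 0+1=1, 0+2=2
Collecting distinct sums: A + B = {-4, -3, 0, 1, 2}
|A + B| = 5

A + B = {-4, -3, 0, 1, 2}


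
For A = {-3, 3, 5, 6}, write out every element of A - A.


A - A = {a - a' : a, a' ∈ A}.
Compute a - a' for each ordered pair (a, a'):
a = -3: -3--3=0, -3-3=-6, -3-5=-8, -3-6=-9
a = 3: 3--3=6, 3-3=0, 3-5=-2, 3-6=-3
a = 5: 5--3=8, 5-3=2, 5-5=0, 5-6=-1
a = 6: 6--3=9, 6-3=3, 6-5=1, 6-6=0
Collecting distinct values (and noting 0 appears from a-a):
A - A = {-9, -8, -6, -3, -2, -1, 0, 1, 2, 3, 6, 8, 9}
|A - A| = 13

A - A = {-9, -8, -6, -3, -2, -1, 0, 1, 2, 3, 6, 8, 9}


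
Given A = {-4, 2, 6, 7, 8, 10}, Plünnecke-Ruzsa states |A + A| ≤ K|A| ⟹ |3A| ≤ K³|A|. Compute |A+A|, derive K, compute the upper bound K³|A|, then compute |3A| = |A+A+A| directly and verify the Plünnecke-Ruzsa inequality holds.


|A| = 6.
Step 1: Compute A + A by enumerating all 36 pairs.
A + A = {-8, -2, 2, 3, 4, 6, 8, 9, 10, 12, 13, 14, 15, 16, 17, 18, 20}, so |A + A| = 17.
Step 2: Doubling constant K = |A + A|/|A| = 17/6 = 17/6 ≈ 2.8333.
Step 3: Plünnecke-Ruzsa gives |3A| ≤ K³·|A| = (2.8333)³ · 6 ≈ 136.4722.
Step 4: Compute 3A = A + A + A directly by enumerating all triples (a,b,c) ∈ A³; |3A| = 31.
Step 5: Check 31 ≤ 136.4722? Yes ✓.

K = 17/6, Plünnecke-Ruzsa bound K³|A| ≈ 136.4722, |3A| = 31, inequality holds.


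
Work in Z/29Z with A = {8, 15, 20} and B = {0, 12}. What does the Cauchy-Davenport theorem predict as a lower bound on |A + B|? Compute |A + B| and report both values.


Cauchy-Davenport: |A + B| ≥ min(p, |A| + |B| - 1) for A, B nonempty in Z/pZ.
|A| = 3, |B| = 2, p = 29.
CD lower bound = min(29, 3 + 2 - 1) = min(29, 4) = 4.
Compute A + B mod 29 directly:
a = 8: 8+0=8, 8+12=20
a = 15: 15+0=15, 15+12=27
a = 20: 20+0=20, 20+12=3
A + B = {3, 8, 15, 20, 27}, so |A + B| = 5.
Verify: 5 ≥ 4? Yes ✓.

CD lower bound = 4, actual |A + B| = 5.


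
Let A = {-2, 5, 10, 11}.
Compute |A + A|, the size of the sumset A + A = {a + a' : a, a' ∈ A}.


A + A = {a + a' : a, a' ∈ A}; |A| = 4.
General bounds: 2|A| - 1 ≤ |A + A| ≤ |A|(|A|+1)/2, i.e. 7 ≤ |A + A| ≤ 10.
Lower bound 2|A|-1 is attained iff A is an arithmetic progression.
Enumerate sums a + a' for a ≤ a' (symmetric, so this suffices):
a = -2: -2+-2=-4, -2+5=3, -2+10=8, -2+11=9
a = 5: 5+5=10, 5+10=15, 5+11=16
a = 10: 10+10=20, 10+11=21
a = 11: 11+11=22
Distinct sums: {-4, 3, 8, 9, 10, 15, 16, 20, 21, 22}
|A + A| = 10

|A + A| = 10


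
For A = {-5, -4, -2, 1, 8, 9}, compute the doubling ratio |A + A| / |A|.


|A| = 6.
Compute A + A by enumerating all 36 pairs.
A + A = {-10, -9, -8, -7, -6, -4, -3, -1, 2, 3, 4, 5, 6, 7, 9, 10, 16, 17, 18}, so |A + A| = 19.
K = |A + A| / |A| = 19/6 (already in lowest terms) ≈ 3.1667.
Reference: AP of size 6 gives K = 11/6 ≈ 1.8333; a fully generic set of size 6 gives K ≈ 3.5000.

|A| = 6, |A + A| = 19, K = 19/6.


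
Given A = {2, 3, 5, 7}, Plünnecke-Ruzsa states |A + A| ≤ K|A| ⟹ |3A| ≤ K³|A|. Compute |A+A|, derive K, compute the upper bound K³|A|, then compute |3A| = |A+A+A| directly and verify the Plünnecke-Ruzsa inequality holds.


|A| = 4.
Step 1: Compute A + A by enumerating all 16 pairs.
A + A = {4, 5, 6, 7, 8, 9, 10, 12, 14}, so |A + A| = 9.
Step 2: Doubling constant K = |A + A|/|A| = 9/4 = 9/4 ≈ 2.2500.
Step 3: Plünnecke-Ruzsa gives |3A| ≤ K³·|A| = (2.2500)³ · 4 ≈ 45.5625.
Step 4: Compute 3A = A + A + A directly by enumerating all triples (a,b,c) ∈ A³; |3A| = 14.
Step 5: Check 14 ≤ 45.5625? Yes ✓.

K = 9/4, Plünnecke-Ruzsa bound K³|A| ≈ 45.5625, |3A| = 14, inequality holds.


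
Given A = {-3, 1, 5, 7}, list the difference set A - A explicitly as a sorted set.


A - A = {a - a' : a, a' ∈ A}.
Compute a - a' for each ordered pair (a, a'):
a = -3: -3--3=0, -3-1=-4, -3-5=-8, -3-7=-10
a = 1: 1--3=4, 1-1=0, 1-5=-4, 1-7=-6
a = 5: 5--3=8, 5-1=4, 5-5=0, 5-7=-2
a = 7: 7--3=10, 7-1=6, 7-5=2, 7-7=0
Collecting distinct values (and noting 0 appears from a-a):
A - A = {-10, -8, -6, -4, -2, 0, 2, 4, 6, 8, 10}
|A - A| = 11

A - A = {-10, -8, -6, -4, -2, 0, 2, 4, 6, 8, 10}


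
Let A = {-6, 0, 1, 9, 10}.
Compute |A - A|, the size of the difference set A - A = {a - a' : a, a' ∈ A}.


A - A = {a - a' : a, a' ∈ A}; |A| = 5.
Bounds: 2|A|-1 ≤ |A - A| ≤ |A|² - |A| + 1, i.e. 9 ≤ |A - A| ≤ 21.
Note: 0 ∈ A - A always (from a - a). The set is symmetric: if d ∈ A - A then -d ∈ A - A.
Enumerate nonzero differences d = a - a' with a > a' (then include -d):
Positive differences: {1, 6, 7, 8, 9, 10, 15, 16}
Full difference set: {0} ∪ (positive diffs) ∪ (negative diffs).
|A - A| = 1 + 2·8 = 17 (matches direct enumeration: 17).

|A - A| = 17


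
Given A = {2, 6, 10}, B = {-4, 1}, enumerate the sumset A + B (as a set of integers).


A + B = {a + b : a ∈ A, b ∈ B}.
Enumerate all |A|·|B| = 3·2 = 6 pairs (a, b) and collect distinct sums.
a = 2: 2+-4=-2, 2+1=3
a = 6: 6+-4=2, 6+1=7
a = 10: 10+-4=6, 10+1=11
Collecting distinct sums: A + B = {-2, 2, 3, 6, 7, 11}
|A + B| = 6

A + B = {-2, 2, 3, 6, 7, 11}


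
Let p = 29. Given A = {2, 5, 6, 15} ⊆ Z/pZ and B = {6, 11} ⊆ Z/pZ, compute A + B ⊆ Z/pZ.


Work in Z/29Z: reduce every sum a + b modulo 29.
Enumerate all 8 pairs:
a = 2: 2+6=8, 2+11=13
a = 5: 5+6=11, 5+11=16
a = 6: 6+6=12, 6+11=17
a = 15: 15+6=21, 15+11=26
Distinct residues collected: {8, 11, 12, 13, 16, 17, 21, 26}
|A + B| = 8 (out of 29 total residues).

A + B = {8, 11, 12, 13, 16, 17, 21, 26}


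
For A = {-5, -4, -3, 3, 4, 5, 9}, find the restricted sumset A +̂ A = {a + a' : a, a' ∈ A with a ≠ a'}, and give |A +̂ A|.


Restricted sumset: A +̂ A = {a + a' : a ∈ A, a' ∈ A, a ≠ a'}.
Equivalently, take A + A and drop any sum 2a that is achievable ONLY as a + a for a ∈ A (i.e. sums representable only with equal summands).
Enumerate pairs (a, a') with a < a' (symmetric, so each unordered pair gives one sum; this covers all a ≠ a'):
  -5 + -4 = -9
  -5 + -3 = -8
  -5 + 3 = -2
  -5 + 4 = -1
  -5 + 5 = 0
  -5 + 9 = 4
  -4 + -3 = -7
  -4 + 3 = -1
  -4 + 4 = 0
  -4 + 5 = 1
  -4 + 9 = 5
  -3 + 3 = 0
  -3 + 4 = 1
  -3 + 5 = 2
  -3 + 9 = 6
  3 + 4 = 7
  3 + 5 = 8
  3 + 9 = 12
  4 + 5 = 9
  4 + 9 = 13
  5 + 9 = 14
Collected distinct sums: {-9, -8, -7, -2, -1, 0, 1, 2, 4, 5, 6, 7, 8, 9, 12, 13, 14}
|A +̂ A| = 17
(Reference bound: |A +̂ A| ≥ 2|A| - 3 for |A| ≥ 2, with |A| = 7 giving ≥ 11.)

|A +̂ A| = 17


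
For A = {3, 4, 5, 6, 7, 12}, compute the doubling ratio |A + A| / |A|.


|A| = 6.
Compute A + A by enumerating all 36 pairs.
A + A = {6, 7, 8, 9, 10, 11, 12, 13, 14, 15, 16, 17, 18, 19, 24}, so |A + A| = 15.
K = |A + A| / |A| = 15/6 = 5/2 ≈ 2.5000.
Reference: AP of size 6 gives K = 11/6 ≈ 1.8333; a fully generic set of size 6 gives K ≈ 3.5000.

|A| = 6, |A + A| = 15, K = 15/6 = 5/2.


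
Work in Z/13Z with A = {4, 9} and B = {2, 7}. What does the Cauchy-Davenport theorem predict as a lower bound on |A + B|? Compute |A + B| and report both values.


Cauchy-Davenport: |A + B| ≥ min(p, |A| + |B| - 1) for A, B nonempty in Z/pZ.
|A| = 2, |B| = 2, p = 13.
CD lower bound = min(13, 2 + 2 - 1) = min(13, 3) = 3.
Compute A + B mod 13 directly:
a = 4: 4+2=6, 4+7=11
a = 9: 9+2=11, 9+7=3
A + B = {3, 6, 11}, so |A + B| = 3.
Verify: 3 ≥ 3? Yes ✓.

CD lower bound = 3, actual |A + B| = 3.


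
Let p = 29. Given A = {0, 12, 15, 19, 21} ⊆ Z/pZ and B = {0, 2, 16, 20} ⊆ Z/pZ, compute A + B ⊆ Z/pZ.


Work in Z/29Z: reduce every sum a + b modulo 29.
Enumerate all 20 pairs:
a = 0: 0+0=0, 0+2=2, 0+16=16, 0+20=20
a = 12: 12+0=12, 12+2=14, 12+16=28, 12+20=3
a = 15: 15+0=15, 15+2=17, 15+16=2, 15+20=6
a = 19: 19+0=19, 19+2=21, 19+16=6, 19+20=10
a = 21: 21+0=21, 21+2=23, 21+16=8, 21+20=12
Distinct residues collected: {0, 2, 3, 6, 8, 10, 12, 14, 15, 16, 17, 19, 20, 21, 23, 28}
|A + B| = 16 (out of 29 total residues).

A + B = {0, 2, 3, 6, 8, 10, 12, 14, 15, 16, 17, 19, 20, 21, 23, 28}


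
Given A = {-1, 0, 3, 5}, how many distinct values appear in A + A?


A + A = {a + a' : a, a' ∈ A}; |A| = 4.
General bounds: 2|A| - 1 ≤ |A + A| ≤ |A|(|A|+1)/2, i.e. 7 ≤ |A + A| ≤ 10.
Lower bound 2|A|-1 is attained iff A is an arithmetic progression.
Enumerate sums a + a' for a ≤ a' (symmetric, so this suffices):
a = -1: -1+-1=-2, -1+0=-1, -1+3=2, -1+5=4
a = 0: 0+0=0, 0+3=3, 0+5=5
a = 3: 3+3=6, 3+5=8
a = 5: 5+5=10
Distinct sums: {-2, -1, 0, 2, 3, 4, 5, 6, 8, 10}
|A + A| = 10

|A + A| = 10


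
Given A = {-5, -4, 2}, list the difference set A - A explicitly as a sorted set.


A - A = {a - a' : a, a' ∈ A}.
Compute a - a' for each ordered pair (a, a'):
a = -5: -5--5=0, -5--4=-1, -5-2=-7
a = -4: -4--5=1, -4--4=0, -4-2=-6
a = 2: 2--5=7, 2--4=6, 2-2=0
Collecting distinct values (and noting 0 appears from a-a):
A - A = {-7, -6, -1, 0, 1, 6, 7}
|A - A| = 7

A - A = {-7, -6, -1, 0, 1, 6, 7}


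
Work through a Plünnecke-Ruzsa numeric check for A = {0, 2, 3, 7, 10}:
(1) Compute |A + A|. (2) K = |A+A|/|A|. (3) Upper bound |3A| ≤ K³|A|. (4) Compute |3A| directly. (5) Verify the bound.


|A| = 5.
Step 1: Compute A + A by enumerating all 25 pairs.
A + A = {0, 2, 3, 4, 5, 6, 7, 9, 10, 12, 13, 14, 17, 20}, so |A + A| = 14.
Step 2: Doubling constant K = |A + A|/|A| = 14/5 = 14/5 ≈ 2.8000.
Step 3: Plünnecke-Ruzsa gives |3A| ≤ K³·|A| = (2.8000)³ · 5 ≈ 109.7600.
Step 4: Compute 3A = A + A + A directly by enumerating all triples (a,b,c) ∈ A³; |3A| = 25.
Step 5: Check 25 ≤ 109.7600? Yes ✓.

K = 14/5, Plünnecke-Ruzsa bound K³|A| ≈ 109.7600, |3A| = 25, inequality holds.


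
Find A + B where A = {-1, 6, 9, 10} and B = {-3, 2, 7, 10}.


A + B = {a + b : a ∈ A, b ∈ B}.
Enumerate all |A|·|B| = 4·4 = 16 pairs (a, b) and collect distinct sums.
a = -1: -1+-3=-4, -1+2=1, -1+7=6, -1+10=9
a = 6: 6+-3=3, 6+2=8, 6+7=13, 6+10=16
a = 9: 9+-3=6, 9+2=11, 9+7=16, 9+10=19
a = 10: 10+-3=7, 10+2=12, 10+7=17, 10+10=20
Collecting distinct sums: A + B = {-4, 1, 3, 6, 7, 8, 9, 11, 12, 13, 16, 17, 19, 20}
|A + B| = 14

A + B = {-4, 1, 3, 6, 7, 8, 9, 11, 12, 13, 16, 17, 19, 20}


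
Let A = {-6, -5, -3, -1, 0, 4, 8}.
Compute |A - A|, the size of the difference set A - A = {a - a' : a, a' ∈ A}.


A - A = {a - a' : a, a' ∈ A}; |A| = 7.
Bounds: 2|A|-1 ≤ |A - A| ≤ |A|² - |A| + 1, i.e. 13 ≤ |A - A| ≤ 43.
Note: 0 ∈ A - A always (from a - a). The set is symmetric: if d ∈ A - A then -d ∈ A - A.
Enumerate nonzero differences d = a - a' with a > a' (then include -d):
Positive differences: {1, 2, 3, 4, 5, 6, 7, 8, 9, 10, 11, 13, 14}
Full difference set: {0} ∪ (positive diffs) ∪ (negative diffs).
|A - A| = 1 + 2·13 = 27 (matches direct enumeration: 27).

|A - A| = 27


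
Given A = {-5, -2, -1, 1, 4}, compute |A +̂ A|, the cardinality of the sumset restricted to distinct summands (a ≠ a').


Restricted sumset: A +̂ A = {a + a' : a ∈ A, a' ∈ A, a ≠ a'}.
Equivalently, take A + A and drop any sum 2a that is achievable ONLY as a + a for a ∈ A (i.e. sums representable only with equal summands).
Enumerate pairs (a, a') with a < a' (symmetric, so each unordered pair gives one sum; this covers all a ≠ a'):
  -5 + -2 = -7
  -5 + -1 = -6
  -5 + 1 = -4
  -5 + 4 = -1
  -2 + -1 = -3
  -2 + 1 = -1
  -2 + 4 = 2
  -1 + 1 = 0
  -1 + 4 = 3
  1 + 4 = 5
Collected distinct sums: {-7, -6, -4, -3, -1, 0, 2, 3, 5}
|A +̂ A| = 9
(Reference bound: |A +̂ A| ≥ 2|A| - 3 for |A| ≥ 2, with |A| = 5 giving ≥ 7.)

|A +̂ A| = 9


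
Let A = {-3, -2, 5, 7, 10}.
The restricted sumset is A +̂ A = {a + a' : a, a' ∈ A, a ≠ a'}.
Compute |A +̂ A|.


Restricted sumset: A +̂ A = {a + a' : a ∈ A, a' ∈ A, a ≠ a'}.
Equivalently, take A + A and drop any sum 2a that is achievable ONLY as a + a for a ∈ A (i.e. sums representable only with equal summands).
Enumerate pairs (a, a') with a < a' (symmetric, so each unordered pair gives one sum; this covers all a ≠ a'):
  -3 + -2 = -5
  -3 + 5 = 2
  -3 + 7 = 4
  -3 + 10 = 7
  -2 + 5 = 3
  -2 + 7 = 5
  -2 + 10 = 8
  5 + 7 = 12
  5 + 10 = 15
  7 + 10 = 17
Collected distinct sums: {-5, 2, 3, 4, 5, 7, 8, 12, 15, 17}
|A +̂ A| = 10
(Reference bound: |A +̂ A| ≥ 2|A| - 3 for |A| ≥ 2, with |A| = 5 giving ≥ 7.)

|A +̂ A| = 10


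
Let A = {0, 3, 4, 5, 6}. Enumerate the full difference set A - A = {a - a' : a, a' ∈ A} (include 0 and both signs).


A - A = {a - a' : a, a' ∈ A}.
Compute a - a' for each ordered pair (a, a'):
a = 0: 0-0=0, 0-3=-3, 0-4=-4, 0-5=-5, 0-6=-6
a = 3: 3-0=3, 3-3=0, 3-4=-1, 3-5=-2, 3-6=-3
a = 4: 4-0=4, 4-3=1, 4-4=0, 4-5=-1, 4-6=-2
a = 5: 5-0=5, 5-3=2, 5-4=1, 5-5=0, 5-6=-1
a = 6: 6-0=6, 6-3=3, 6-4=2, 6-5=1, 6-6=0
Collecting distinct values (and noting 0 appears from a-a):
A - A = {-6, -5, -4, -3, -2, -1, 0, 1, 2, 3, 4, 5, 6}
|A - A| = 13

A - A = {-6, -5, -4, -3, -2, -1, 0, 1, 2, 3, 4, 5, 6}


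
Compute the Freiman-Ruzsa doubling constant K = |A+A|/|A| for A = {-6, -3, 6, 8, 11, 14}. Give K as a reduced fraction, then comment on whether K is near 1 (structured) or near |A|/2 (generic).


|A| = 6.
Compute A + A by enumerating all 36 pairs.
A + A = {-12, -9, -6, 0, 2, 3, 5, 8, 11, 12, 14, 16, 17, 19, 20, 22, 25, 28}, so |A + A| = 18.
K = |A + A| / |A| = 18/6 = 3/1 ≈ 3.0000.
Reference: AP of size 6 gives K = 11/6 ≈ 1.8333; a fully generic set of size 6 gives K ≈ 3.5000.

|A| = 6, |A + A| = 18, K = 18/6 = 3/1.


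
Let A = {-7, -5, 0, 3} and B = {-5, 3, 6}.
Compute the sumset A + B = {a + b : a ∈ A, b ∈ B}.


A + B = {a + b : a ∈ A, b ∈ B}.
Enumerate all |A|·|B| = 4·3 = 12 pairs (a, b) and collect distinct sums.
a = -7: -7+-5=-12, -7+3=-4, -7+6=-1
a = -5: -5+-5=-10, -5+3=-2, -5+6=1
a = 0: 0+-5=-5, 0+3=3, 0+6=6
a = 3: 3+-5=-2, 3+3=6, 3+6=9
Collecting distinct sums: A + B = {-12, -10, -5, -4, -2, -1, 1, 3, 6, 9}
|A + B| = 10

A + B = {-12, -10, -5, -4, -2, -1, 1, 3, 6, 9}


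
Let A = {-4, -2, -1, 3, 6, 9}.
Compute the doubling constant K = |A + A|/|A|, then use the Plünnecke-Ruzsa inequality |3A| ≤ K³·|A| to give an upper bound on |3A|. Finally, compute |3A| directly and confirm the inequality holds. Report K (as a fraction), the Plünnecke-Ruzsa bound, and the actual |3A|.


|A| = 6.
Step 1: Compute A + A by enumerating all 36 pairs.
A + A = {-8, -6, -5, -4, -3, -2, -1, 1, 2, 4, 5, 6, 7, 8, 9, 12, 15, 18}, so |A + A| = 18.
Step 2: Doubling constant K = |A + A|/|A| = 18/6 = 18/6 ≈ 3.0000.
Step 3: Plünnecke-Ruzsa gives |3A| ≤ K³·|A| = (3.0000)³ · 6 ≈ 162.0000.
Step 4: Compute 3A = A + A + A directly by enumerating all triples (a,b,c) ∈ A³; |3A| = 33.
Step 5: Check 33 ≤ 162.0000? Yes ✓.

K = 18/6, Plünnecke-Ruzsa bound K³|A| ≈ 162.0000, |3A| = 33, inequality holds.


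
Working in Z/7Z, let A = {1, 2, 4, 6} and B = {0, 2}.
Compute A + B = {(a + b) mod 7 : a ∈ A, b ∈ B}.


Work in Z/7Z: reduce every sum a + b modulo 7.
Enumerate all 8 pairs:
a = 1: 1+0=1, 1+2=3
a = 2: 2+0=2, 2+2=4
a = 4: 4+0=4, 4+2=6
a = 6: 6+0=6, 6+2=1
Distinct residues collected: {1, 2, 3, 4, 6}
|A + B| = 5 (out of 7 total residues).

A + B = {1, 2, 3, 4, 6}


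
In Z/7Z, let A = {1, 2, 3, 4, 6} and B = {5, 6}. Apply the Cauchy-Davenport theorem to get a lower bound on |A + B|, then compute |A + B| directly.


Cauchy-Davenport: |A + B| ≥ min(p, |A| + |B| - 1) for A, B nonempty in Z/pZ.
|A| = 5, |B| = 2, p = 7.
CD lower bound = min(7, 5 + 2 - 1) = min(7, 6) = 6.
Compute A + B mod 7 directly:
a = 1: 1+5=6, 1+6=0
a = 2: 2+5=0, 2+6=1
a = 3: 3+5=1, 3+6=2
a = 4: 4+5=2, 4+6=3
a = 6: 6+5=4, 6+6=5
A + B = {0, 1, 2, 3, 4, 5, 6}, so |A + B| = 7.
Verify: 7 ≥ 6? Yes ✓.

CD lower bound = 6, actual |A + B| = 7.


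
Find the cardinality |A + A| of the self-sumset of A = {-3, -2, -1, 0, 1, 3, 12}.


A + A = {a + a' : a, a' ∈ A}; |A| = 7.
General bounds: 2|A| - 1 ≤ |A + A| ≤ |A|(|A|+1)/2, i.e. 13 ≤ |A + A| ≤ 28.
Lower bound 2|A|-1 is attained iff A is an arithmetic progression.
Enumerate sums a + a' for a ≤ a' (symmetric, so this suffices):
a = -3: -3+-3=-6, -3+-2=-5, -3+-1=-4, -3+0=-3, -3+1=-2, -3+3=0, -3+12=9
a = -2: -2+-2=-4, -2+-1=-3, -2+0=-2, -2+1=-1, -2+3=1, -2+12=10
a = -1: -1+-1=-2, -1+0=-1, -1+1=0, -1+3=2, -1+12=11
a = 0: 0+0=0, 0+1=1, 0+3=3, 0+12=12
a = 1: 1+1=2, 1+3=4, 1+12=13
a = 3: 3+3=6, 3+12=15
a = 12: 12+12=24
Distinct sums: {-6, -5, -4, -3, -2, -1, 0, 1, 2, 3, 4, 6, 9, 10, 11, 12, 13, 15, 24}
|A + A| = 19

|A + A| = 19


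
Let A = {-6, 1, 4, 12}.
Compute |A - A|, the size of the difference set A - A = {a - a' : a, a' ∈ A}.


A - A = {a - a' : a, a' ∈ A}; |A| = 4.
Bounds: 2|A|-1 ≤ |A - A| ≤ |A|² - |A| + 1, i.e. 7 ≤ |A - A| ≤ 13.
Note: 0 ∈ A - A always (from a - a). The set is symmetric: if d ∈ A - A then -d ∈ A - A.
Enumerate nonzero differences d = a - a' with a > a' (then include -d):
Positive differences: {3, 7, 8, 10, 11, 18}
Full difference set: {0} ∪ (positive diffs) ∪ (negative diffs).
|A - A| = 1 + 2·6 = 13 (matches direct enumeration: 13).

|A - A| = 13


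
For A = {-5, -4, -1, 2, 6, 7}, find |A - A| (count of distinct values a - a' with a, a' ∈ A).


A - A = {a - a' : a, a' ∈ A}; |A| = 6.
Bounds: 2|A|-1 ≤ |A - A| ≤ |A|² - |A| + 1, i.e. 11 ≤ |A - A| ≤ 31.
Note: 0 ∈ A - A always (from a - a). The set is symmetric: if d ∈ A - A then -d ∈ A - A.
Enumerate nonzero differences d = a - a' with a > a' (then include -d):
Positive differences: {1, 3, 4, 5, 6, 7, 8, 10, 11, 12}
Full difference set: {0} ∪ (positive diffs) ∪ (negative diffs).
|A - A| = 1 + 2·10 = 21 (matches direct enumeration: 21).

|A - A| = 21


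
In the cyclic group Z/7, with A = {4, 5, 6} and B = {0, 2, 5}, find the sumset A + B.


Work in Z/7Z: reduce every sum a + b modulo 7.
Enumerate all 9 pairs:
a = 4: 4+0=4, 4+2=6, 4+5=2
a = 5: 5+0=5, 5+2=0, 5+5=3
a = 6: 6+0=6, 6+2=1, 6+5=4
Distinct residues collected: {0, 1, 2, 3, 4, 5, 6}
|A + B| = 7 (out of 7 total residues).

A + B = {0, 1, 2, 3, 4, 5, 6}


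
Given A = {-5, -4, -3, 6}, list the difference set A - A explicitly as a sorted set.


A - A = {a - a' : a, a' ∈ A}.
Compute a - a' for each ordered pair (a, a'):
a = -5: -5--5=0, -5--4=-1, -5--3=-2, -5-6=-11
a = -4: -4--5=1, -4--4=0, -4--3=-1, -4-6=-10
a = -3: -3--5=2, -3--4=1, -3--3=0, -3-6=-9
a = 6: 6--5=11, 6--4=10, 6--3=9, 6-6=0
Collecting distinct values (and noting 0 appears from a-a):
A - A = {-11, -10, -9, -2, -1, 0, 1, 2, 9, 10, 11}
|A - A| = 11

A - A = {-11, -10, -9, -2, -1, 0, 1, 2, 9, 10, 11}


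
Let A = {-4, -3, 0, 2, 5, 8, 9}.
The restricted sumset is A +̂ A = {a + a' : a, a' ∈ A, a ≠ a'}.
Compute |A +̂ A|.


Restricted sumset: A +̂ A = {a + a' : a ∈ A, a' ∈ A, a ≠ a'}.
Equivalently, take A + A and drop any sum 2a that is achievable ONLY as a + a for a ∈ A (i.e. sums representable only with equal summands).
Enumerate pairs (a, a') with a < a' (symmetric, so each unordered pair gives one sum; this covers all a ≠ a'):
  -4 + -3 = -7
  -4 + 0 = -4
  -4 + 2 = -2
  -4 + 5 = 1
  -4 + 8 = 4
  -4 + 9 = 5
  -3 + 0 = -3
  -3 + 2 = -1
  -3 + 5 = 2
  -3 + 8 = 5
  -3 + 9 = 6
  0 + 2 = 2
  0 + 5 = 5
  0 + 8 = 8
  0 + 9 = 9
  2 + 5 = 7
  2 + 8 = 10
  2 + 9 = 11
  5 + 8 = 13
  5 + 9 = 14
  8 + 9 = 17
Collected distinct sums: {-7, -4, -3, -2, -1, 1, 2, 4, 5, 6, 7, 8, 9, 10, 11, 13, 14, 17}
|A +̂ A| = 18
(Reference bound: |A +̂ A| ≥ 2|A| - 3 for |A| ≥ 2, with |A| = 7 giving ≥ 11.)

|A +̂ A| = 18


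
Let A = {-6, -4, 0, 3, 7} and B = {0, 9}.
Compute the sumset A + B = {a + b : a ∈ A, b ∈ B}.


A + B = {a + b : a ∈ A, b ∈ B}.
Enumerate all |A|·|B| = 5·2 = 10 pairs (a, b) and collect distinct sums.
a = -6: -6+0=-6, -6+9=3
a = -4: -4+0=-4, -4+9=5
a = 0: 0+0=0, 0+9=9
a = 3: 3+0=3, 3+9=12
a = 7: 7+0=7, 7+9=16
Collecting distinct sums: A + B = {-6, -4, 0, 3, 5, 7, 9, 12, 16}
|A + B| = 9

A + B = {-6, -4, 0, 3, 5, 7, 9, 12, 16}


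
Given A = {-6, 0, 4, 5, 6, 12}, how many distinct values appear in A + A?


A + A = {a + a' : a, a' ∈ A}; |A| = 6.
General bounds: 2|A| - 1 ≤ |A + A| ≤ |A|(|A|+1)/2, i.e. 11 ≤ |A + A| ≤ 21.
Lower bound 2|A|-1 is attained iff A is an arithmetic progression.
Enumerate sums a + a' for a ≤ a' (symmetric, so this suffices):
a = -6: -6+-6=-12, -6+0=-6, -6+4=-2, -6+5=-1, -6+6=0, -6+12=6
a = 0: 0+0=0, 0+4=4, 0+5=5, 0+6=6, 0+12=12
a = 4: 4+4=8, 4+5=9, 4+6=10, 4+12=16
a = 5: 5+5=10, 5+6=11, 5+12=17
a = 6: 6+6=12, 6+12=18
a = 12: 12+12=24
Distinct sums: {-12, -6, -2, -1, 0, 4, 5, 6, 8, 9, 10, 11, 12, 16, 17, 18, 24}
|A + A| = 17

|A + A| = 17


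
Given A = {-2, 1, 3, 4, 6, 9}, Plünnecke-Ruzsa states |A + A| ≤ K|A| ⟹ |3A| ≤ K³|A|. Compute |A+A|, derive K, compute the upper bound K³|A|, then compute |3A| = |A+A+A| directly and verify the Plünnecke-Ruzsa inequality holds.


|A| = 6.
Step 1: Compute A + A by enumerating all 36 pairs.
A + A = {-4, -1, 1, 2, 4, 5, 6, 7, 8, 9, 10, 12, 13, 15, 18}, so |A + A| = 15.
Step 2: Doubling constant K = |A + A|/|A| = 15/6 = 15/6 ≈ 2.5000.
Step 3: Plünnecke-Ruzsa gives |3A| ≤ K³·|A| = (2.5000)³ · 6 ≈ 93.7500.
Step 4: Compute 3A = A + A + A directly by enumerating all triples (a,b,c) ∈ A³; |3A| = 26.
Step 5: Check 26 ≤ 93.7500? Yes ✓.

K = 15/6, Plünnecke-Ruzsa bound K³|A| ≈ 93.7500, |3A| = 26, inequality holds.


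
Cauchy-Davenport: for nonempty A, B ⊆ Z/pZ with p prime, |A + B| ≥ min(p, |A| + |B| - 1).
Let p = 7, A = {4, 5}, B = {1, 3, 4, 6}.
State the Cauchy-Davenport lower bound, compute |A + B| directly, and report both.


Cauchy-Davenport: |A + B| ≥ min(p, |A| + |B| - 1) for A, B nonempty in Z/pZ.
|A| = 2, |B| = 4, p = 7.
CD lower bound = min(7, 2 + 4 - 1) = min(7, 5) = 5.
Compute A + B mod 7 directly:
a = 4: 4+1=5, 4+3=0, 4+4=1, 4+6=3
a = 5: 5+1=6, 5+3=1, 5+4=2, 5+6=4
A + B = {0, 1, 2, 3, 4, 5, 6}, so |A + B| = 7.
Verify: 7 ≥ 5? Yes ✓.

CD lower bound = 5, actual |A + B| = 7.


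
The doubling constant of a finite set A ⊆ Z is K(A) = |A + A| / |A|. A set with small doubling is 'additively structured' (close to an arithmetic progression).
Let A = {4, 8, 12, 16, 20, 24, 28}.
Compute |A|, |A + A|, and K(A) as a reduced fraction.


|A| = 7.
Compute A + A by enumerating all 49 pairs.
A + A = {8, 12, 16, 20, 24, 28, 32, 36, 40, 44, 48, 52, 56}, so |A + A| = 13.
K = |A + A| / |A| = 13/7 (already in lowest terms) ≈ 1.8571.
Reference: AP of size 7 gives K = 13/7 ≈ 1.8571; a fully generic set of size 7 gives K ≈ 4.0000.

|A| = 7, |A + A| = 13, K = 13/7.


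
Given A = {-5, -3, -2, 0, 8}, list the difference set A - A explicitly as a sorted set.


A - A = {a - a' : a, a' ∈ A}.
Compute a - a' for each ordered pair (a, a'):
a = -5: -5--5=0, -5--3=-2, -5--2=-3, -5-0=-5, -5-8=-13
a = -3: -3--5=2, -3--3=0, -3--2=-1, -3-0=-3, -3-8=-11
a = -2: -2--5=3, -2--3=1, -2--2=0, -2-0=-2, -2-8=-10
a = 0: 0--5=5, 0--3=3, 0--2=2, 0-0=0, 0-8=-8
a = 8: 8--5=13, 8--3=11, 8--2=10, 8-0=8, 8-8=0
Collecting distinct values (and noting 0 appears from a-a):
A - A = {-13, -11, -10, -8, -5, -3, -2, -1, 0, 1, 2, 3, 5, 8, 10, 11, 13}
|A - A| = 17

A - A = {-13, -11, -10, -8, -5, -3, -2, -1, 0, 1, 2, 3, 5, 8, 10, 11, 13}


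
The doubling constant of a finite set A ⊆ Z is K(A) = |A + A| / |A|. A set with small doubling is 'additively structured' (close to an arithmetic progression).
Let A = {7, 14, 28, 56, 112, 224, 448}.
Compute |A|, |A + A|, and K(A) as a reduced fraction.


|A| = 7.
Compute A + A by enumerating all 49 pairs.
A + A = {14, 21, 28, 35, 42, 56, 63, 70, 84, 112, 119, 126, 140, 168, 224, 231, 238, 252, 280, 336, 448, 455, 462, 476, 504, 560, 672, 896}, so |A + A| = 28.
K = |A + A| / |A| = 28/7 = 4/1 ≈ 4.0000.
Reference: AP of size 7 gives K = 13/7 ≈ 1.8571; a fully generic set of size 7 gives K ≈ 4.0000.

|A| = 7, |A + A| = 28, K = 28/7 = 4/1.


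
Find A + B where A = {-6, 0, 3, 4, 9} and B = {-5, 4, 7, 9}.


A + B = {a + b : a ∈ A, b ∈ B}.
Enumerate all |A|·|B| = 5·4 = 20 pairs (a, b) and collect distinct sums.
a = -6: -6+-5=-11, -6+4=-2, -6+7=1, -6+9=3
a = 0: 0+-5=-5, 0+4=4, 0+7=7, 0+9=9
a = 3: 3+-5=-2, 3+4=7, 3+7=10, 3+9=12
a = 4: 4+-5=-1, 4+4=8, 4+7=11, 4+9=13
a = 9: 9+-5=4, 9+4=13, 9+7=16, 9+9=18
Collecting distinct sums: A + B = {-11, -5, -2, -1, 1, 3, 4, 7, 8, 9, 10, 11, 12, 13, 16, 18}
|A + B| = 16

A + B = {-11, -5, -2, -1, 1, 3, 4, 7, 8, 9, 10, 11, 12, 13, 16, 18}


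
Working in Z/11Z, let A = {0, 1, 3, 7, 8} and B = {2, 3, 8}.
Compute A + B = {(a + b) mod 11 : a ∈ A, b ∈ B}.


Work in Z/11Z: reduce every sum a + b modulo 11.
Enumerate all 15 pairs:
a = 0: 0+2=2, 0+3=3, 0+8=8
a = 1: 1+2=3, 1+3=4, 1+8=9
a = 3: 3+2=5, 3+3=6, 3+8=0
a = 7: 7+2=9, 7+3=10, 7+8=4
a = 8: 8+2=10, 8+3=0, 8+8=5
Distinct residues collected: {0, 2, 3, 4, 5, 6, 8, 9, 10}
|A + B| = 9 (out of 11 total residues).

A + B = {0, 2, 3, 4, 5, 6, 8, 9, 10}


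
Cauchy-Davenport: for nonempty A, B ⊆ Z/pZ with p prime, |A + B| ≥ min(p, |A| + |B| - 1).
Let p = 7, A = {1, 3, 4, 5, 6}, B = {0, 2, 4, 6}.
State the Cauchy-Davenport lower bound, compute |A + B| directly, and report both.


Cauchy-Davenport: |A + B| ≥ min(p, |A| + |B| - 1) for A, B nonempty in Z/pZ.
|A| = 5, |B| = 4, p = 7.
CD lower bound = min(7, 5 + 4 - 1) = min(7, 8) = 7.
Compute A + B mod 7 directly:
a = 1: 1+0=1, 1+2=3, 1+4=5, 1+6=0
a = 3: 3+0=3, 3+2=5, 3+4=0, 3+6=2
a = 4: 4+0=4, 4+2=6, 4+4=1, 4+6=3
a = 5: 5+0=5, 5+2=0, 5+4=2, 5+6=4
a = 6: 6+0=6, 6+2=1, 6+4=3, 6+6=5
A + B = {0, 1, 2, 3, 4, 5, 6}, so |A + B| = 7.
Verify: 7 ≥ 7? Yes ✓.

CD lower bound = 7, actual |A + B| = 7.


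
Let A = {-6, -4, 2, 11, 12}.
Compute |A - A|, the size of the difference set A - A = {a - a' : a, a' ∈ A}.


A - A = {a - a' : a, a' ∈ A}; |A| = 5.
Bounds: 2|A|-1 ≤ |A - A| ≤ |A|² - |A| + 1, i.e. 9 ≤ |A - A| ≤ 21.
Note: 0 ∈ A - A always (from a - a). The set is symmetric: if d ∈ A - A then -d ∈ A - A.
Enumerate nonzero differences d = a - a' with a > a' (then include -d):
Positive differences: {1, 2, 6, 8, 9, 10, 15, 16, 17, 18}
Full difference set: {0} ∪ (positive diffs) ∪ (negative diffs).
|A - A| = 1 + 2·10 = 21 (matches direct enumeration: 21).

|A - A| = 21


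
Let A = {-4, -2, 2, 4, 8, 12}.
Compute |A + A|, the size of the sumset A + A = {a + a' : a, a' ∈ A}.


A + A = {a + a' : a, a' ∈ A}; |A| = 6.
General bounds: 2|A| - 1 ≤ |A + A| ≤ |A|(|A|+1)/2, i.e. 11 ≤ |A + A| ≤ 21.
Lower bound 2|A|-1 is attained iff A is an arithmetic progression.
Enumerate sums a + a' for a ≤ a' (symmetric, so this suffices):
a = -4: -4+-4=-8, -4+-2=-6, -4+2=-2, -4+4=0, -4+8=4, -4+12=8
a = -2: -2+-2=-4, -2+2=0, -2+4=2, -2+8=6, -2+12=10
a = 2: 2+2=4, 2+4=6, 2+8=10, 2+12=14
a = 4: 4+4=8, 4+8=12, 4+12=16
a = 8: 8+8=16, 8+12=20
a = 12: 12+12=24
Distinct sums: {-8, -6, -4, -2, 0, 2, 4, 6, 8, 10, 12, 14, 16, 20, 24}
|A + A| = 15

|A + A| = 15


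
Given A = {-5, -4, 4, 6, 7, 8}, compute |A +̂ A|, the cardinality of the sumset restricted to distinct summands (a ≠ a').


Restricted sumset: A +̂ A = {a + a' : a ∈ A, a' ∈ A, a ≠ a'}.
Equivalently, take A + A and drop any sum 2a that is achievable ONLY as a + a for a ∈ A (i.e. sums representable only with equal summands).
Enumerate pairs (a, a') with a < a' (symmetric, so each unordered pair gives one sum; this covers all a ≠ a'):
  -5 + -4 = -9
  -5 + 4 = -1
  -5 + 6 = 1
  -5 + 7 = 2
  -5 + 8 = 3
  -4 + 4 = 0
  -4 + 6 = 2
  -4 + 7 = 3
  -4 + 8 = 4
  4 + 6 = 10
  4 + 7 = 11
  4 + 8 = 12
  6 + 7 = 13
  6 + 8 = 14
  7 + 8 = 15
Collected distinct sums: {-9, -1, 0, 1, 2, 3, 4, 10, 11, 12, 13, 14, 15}
|A +̂ A| = 13
(Reference bound: |A +̂ A| ≥ 2|A| - 3 for |A| ≥ 2, with |A| = 6 giving ≥ 9.)

|A +̂ A| = 13


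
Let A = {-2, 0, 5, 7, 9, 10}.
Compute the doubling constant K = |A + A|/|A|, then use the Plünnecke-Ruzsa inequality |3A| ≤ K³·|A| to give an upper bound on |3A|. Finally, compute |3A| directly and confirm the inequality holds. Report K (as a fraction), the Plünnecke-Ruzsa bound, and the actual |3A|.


|A| = 6.
Step 1: Compute A + A by enumerating all 36 pairs.
A + A = {-4, -2, 0, 3, 5, 7, 8, 9, 10, 12, 14, 15, 16, 17, 18, 19, 20}, so |A + A| = 17.
Step 2: Doubling constant K = |A + A|/|A| = 17/6 = 17/6 ≈ 2.8333.
Step 3: Plünnecke-Ruzsa gives |3A| ≤ K³·|A| = (2.8333)³ · 6 ≈ 136.4722.
Step 4: Compute 3A = A + A + A directly by enumerating all triples (a,b,c) ∈ A³; |3A| = 31.
Step 5: Check 31 ≤ 136.4722? Yes ✓.

K = 17/6, Plünnecke-Ruzsa bound K³|A| ≈ 136.4722, |3A| = 31, inequality holds.


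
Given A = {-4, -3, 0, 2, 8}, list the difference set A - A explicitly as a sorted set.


A - A = {a - a' : a, a' ∈ A}.
Compute a - a' for each ordered pair (a, a'):
a = -4: -4--4=0, -4--3=-1, -4-0=-4, -4-2=-6, -4-8=-12
a = -3: -3--4=1, -3--3=0, -3-0=-3, -3-2=-5, -3-8=-11
a = 0: 0--4=4, 0--3=3, 0-0=0, 0-2=-2, 0-8=-8
a = 2: 2--4=6, 2--3=5, 2-0=2, 2-2=0, 2-8=-6
a = 8: 8--4=12, 8--3=11, 8-0=8, 8-2=6, 8-8=0
Collecting distinct values (and noting 0 appears from a-a):
A - A = {-12, -11, -8, -6, -5, -4, -3, -2, -1, 0, 1, 2, 3, 4, 5, 6, 8, 11, 12}
|A - A| = 19

A - A = {-12, -11, -8, -6, -5, -4, -3, -2, -1, 0, 1, 2, 3, 4, 5, 6, 8, 11, 12}
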